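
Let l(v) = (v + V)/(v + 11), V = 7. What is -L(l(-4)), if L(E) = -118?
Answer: 118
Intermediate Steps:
l(v) = (7 + v)/(11 + v) (l(v) = (v + 7)/(v + 11) = (7 + v)/(11 + v))
-L(l(-4)) = -1*(-118) = 118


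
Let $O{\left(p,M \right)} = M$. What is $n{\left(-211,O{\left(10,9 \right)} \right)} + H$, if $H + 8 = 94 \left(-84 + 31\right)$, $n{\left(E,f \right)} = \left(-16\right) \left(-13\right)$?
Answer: $-4782$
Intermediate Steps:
$n{\left(E,f \right)} = 208$
$H = -4990$ ($H = -8 + 94 \left(-84 + 31\right) = -8 + 94 \left(-53\right) = -8 - 4982 = -4990$)
$n{\left(-211,O{\left(10,9 \right)} \right)} + H = 208 - 4990 = -4782$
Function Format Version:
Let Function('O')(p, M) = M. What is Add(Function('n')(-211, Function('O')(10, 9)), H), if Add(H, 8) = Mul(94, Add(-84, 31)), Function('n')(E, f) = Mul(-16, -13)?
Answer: -4782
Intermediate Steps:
Function('n')(E, f) = 208
H = -4990 (H = Add(-8, Mul(94, Add(-84, 31))) = Add(-8, Mul(94, -53)) = Add(-8, -4982) = -4990)
Add(Function('n')(-211, Function('O')(10, 9)), H) = Add(208, -4990) = -4782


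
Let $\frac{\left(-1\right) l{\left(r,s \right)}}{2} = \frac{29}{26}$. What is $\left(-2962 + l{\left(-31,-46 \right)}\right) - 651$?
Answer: $- \frac{46998}{13} \approx -3615.2$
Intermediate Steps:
$l{\left(r,s \right)} = - \frac{29}{13}$ ($l{\left(r,s \right)} = - 2 \cdot \frac{29}{26} = - 2 \cdot 29 \cdot \frac{1}{26} = \left(-2\right) \frac{29}{26} = - \frac{29}{13}$)
$\left(-2962 + l{\left(-31,-46 \right)}\right) - 651 = \left(-2962 - \frac{29}{13}\right) - 651 = - \frac{38535}{13} - 651 = - \frac{46998}{13}$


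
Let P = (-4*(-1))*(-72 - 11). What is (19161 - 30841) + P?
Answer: -12012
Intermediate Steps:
P = -332 (P = 4*(-83) = -332)
(19161 - 30841) + P = (19161 - 30841) - 332 = -11680 - 332 = -12012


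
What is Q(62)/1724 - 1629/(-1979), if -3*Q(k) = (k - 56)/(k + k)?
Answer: 174118573/211531352 ≈ 0.82313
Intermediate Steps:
Q(k) = -(-56 + k)/(6*k) (Q(k) = -(k - 56)/(3*(k + k)) = -(-56 + k)/(3*(2*k)) = -(-56 + k)*1/(2*k)/3 = -(-56 + k)/(6*k))
Q(62)/1724 - 1629/(-1979) = ((1/6)*(56 - 1*62)/62)/1724 - 1629/(-1979) = ((1/6)*(1/62)*(56 - 62))*(1/1724) - 1629*(-1/1979) = ((1/6)*(1/62)*(-6))*(1/1724) + 1629/1979 = -1/62*1/1724 + 1629/1979 = -1/106888 + 1629/1979 = 174118573/211531352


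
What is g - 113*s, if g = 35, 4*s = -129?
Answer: 14717/4 ≈ 3679.3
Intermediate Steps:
s = -129/4 (s = (¼)*(-129) = -129/4 ≈ -32.250)
g - 113*s = 35 - 113*(-129/4) = 35 + 14577/4 = 14717/4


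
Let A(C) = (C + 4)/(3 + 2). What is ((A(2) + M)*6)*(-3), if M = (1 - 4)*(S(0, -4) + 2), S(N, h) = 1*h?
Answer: -648/5 ≈ -129.60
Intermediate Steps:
S(N, h) = h
M = 6 (M = (1 - 4)*(-4 + 2) = -3*(-2) = 6)
A(C) = 4/5 + C/5 (A(C) = (4 + C)/5 = (4 + C)*(1/5) = 4/5 + C/5)
((A(2) + M)*6)*(-3) = (((4/5 + (1/5)*2) + 6)*6)*(-3) = (((4/5 + 2/5) + 6)*6)*(-3) = ((6/5 + 6)*6)*(-3) = ((36/5)*6)*(-3) = (216/5)*(-3) = -648/5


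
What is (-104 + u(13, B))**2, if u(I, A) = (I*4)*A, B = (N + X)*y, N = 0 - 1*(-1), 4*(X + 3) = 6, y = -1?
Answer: 6084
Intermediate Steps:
X = -3/2 (X = -3 + (1/4)*6 = -3 + 3/2 = -3/2 ≈ -1.5000)
N = 1 (N = 0 + 1 = 1)
B = 1/2 (B = (1 - 3/2)*(-1) = -1/2*(-1) = 1/2 ≈ 0.50000)
u(I, A) = 4*A*I (u(I, A) = (4*I)*A = 4*A*I)
(-104 + u(13, B))**2 = (-104 + 4*(1/2)*13)**2 = (-104 + 26)**2 = (-78)**2 = 6084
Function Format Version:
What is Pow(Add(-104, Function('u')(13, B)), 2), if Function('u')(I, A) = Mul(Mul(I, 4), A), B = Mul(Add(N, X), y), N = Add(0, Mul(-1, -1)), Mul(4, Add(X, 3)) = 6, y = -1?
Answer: 6084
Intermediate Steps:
X = Rational(-3, 2) (X = Add(-3, Mul(Rational(1, 4), 6)) = Add(-3, Rational(3, 2)) = Rational(-3, 2) ≈ -1.5000)
N = 1 (N = Add(0, 1) = 1)
B = Rational(1, 2) (B = Mul(Add(1, Rational(-3, 2)), -1) = Mul(Rational(-1, 2), -1) = Rational(1, 2) ≈ 0.50000)
Function('u')(I, A) = Mul(4, A, I) (Function('u')(I, A) = Mul(Mul(4, I), A) = Mul(4, A, I))
Pow(Add(-104, Function('u')(13, B)), 2) = Pow(Add(-104, Mul(4, Rational(1, 2), 13)), 2) = Pow(Add(-104, 26), 2) = Pow(-78, 2) = 6084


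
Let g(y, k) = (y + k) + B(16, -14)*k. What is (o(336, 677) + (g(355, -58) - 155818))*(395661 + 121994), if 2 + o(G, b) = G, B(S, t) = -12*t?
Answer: -85377356805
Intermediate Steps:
g(y, k) = y + 169*k (g(y, k) = (y + k) + (-12*(-14))*k = (k + y) + 168*k = y + 169*k)
o(G, b) = -2 + G
(o(336, 677) + (g(355, -58) - 155818))*(395661 + 121994) = ((-2 + 336) + ((355 + 169*(-58)) - 155818))*(395661 + 121994) = (334 + ((355 - 9802) - 155818))*517655 = (334 + (-9447 - 155818))*517655 = (334 - 165265)*517655 = -164931*517655 = -85377356805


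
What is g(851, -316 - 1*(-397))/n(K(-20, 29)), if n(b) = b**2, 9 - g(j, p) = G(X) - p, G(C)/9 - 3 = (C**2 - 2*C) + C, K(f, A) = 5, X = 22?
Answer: -819/5 ≈ -163.80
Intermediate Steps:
G(C) = 27 - 9*C + 9*C**2 (G(C) = 27 + 9*((C**2 - 2*C) + C) = 27 + 9*(C**2 - C) = 27 + (-9*C + 9*C**2) = 27 - 9*C + 9*C**2)
g(j, p) = -4176 + p (g(j, p) = 9 - ((27 - 9*22 + 9*22**2) - p) = 9 - ((27 - 198 + 9*484) - p) = 9 - ((27 - 198 + 4356) - p) = 9 - (4185 - p) = 9 + (-4185 + p) = -4176 + p)
g(851, -316 - 1*(-397))/n(K(-20, 29)) = (-4176 + (-316 - 1*(-397)))/(5**2) = (-4176 + (-316 + 397))/25 = (-4176 + 81)*(1/25) = -4095*1/25 = -819/5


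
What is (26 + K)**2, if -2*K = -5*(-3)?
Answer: 1369/4 ≈ 342.25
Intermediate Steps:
K = -15/2 (K = -(-5)*(-3)/2 = -1/2*15 = -15/2 ≈ -7.5000)
(26 + K)**2 = (26 - 15/2)**2 = (37/2)**2 = 1369/4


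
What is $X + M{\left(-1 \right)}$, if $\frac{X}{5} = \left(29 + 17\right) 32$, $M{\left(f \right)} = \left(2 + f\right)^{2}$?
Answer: $7361$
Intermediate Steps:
$X = 7360$ ($X = 5 \left(29 + 17\right) 32 = 5 \cdot 46 \cdot 32 = 5 \cdot 1472 = 7360$)
$X + M{\left(-1 \right)} = 7360 + \left(2 - 1\right)^{2} = 7360 + 1^{2} = 7360 + 1 = 7361$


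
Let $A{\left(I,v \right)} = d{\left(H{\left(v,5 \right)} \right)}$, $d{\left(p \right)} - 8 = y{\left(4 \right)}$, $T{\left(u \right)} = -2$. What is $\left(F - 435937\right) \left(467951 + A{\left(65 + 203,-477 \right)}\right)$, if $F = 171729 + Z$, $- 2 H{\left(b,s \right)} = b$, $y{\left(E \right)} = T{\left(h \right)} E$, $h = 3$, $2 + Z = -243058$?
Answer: $-237376567868$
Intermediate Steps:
$Z = -243060$ ($Z = -2 - 243058 = -243060$)
$y{\left(E \right)} = - 2 E$
$H{\left(b,s \right)} = - \frac{b}{2}$
$d{\left(p \right)} = 0$ ($d{\left(p \right)} = 8 - 8 = 0$)
$A{\left(I,v \right)} = 0$
$F = -71331$ ($F = 171729 - 243060 = -71331$)
$\left(F - 435937\right) \left(467951 + A{\left(65 + 203,-477 \right)}\right) = \left(-71331 - 435937\right) \left(467951 + 0\right) = \left(-507268\right) 467951 = -237376567868$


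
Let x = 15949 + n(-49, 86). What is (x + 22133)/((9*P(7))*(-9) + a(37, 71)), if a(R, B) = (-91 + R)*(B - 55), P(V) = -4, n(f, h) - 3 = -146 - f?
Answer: -9497/135 ≈ -70.348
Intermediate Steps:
n(f, h) = -143 - f (n(f, h) = 3 + (-146 - f) = -143 - f)
a(R, B) = (-91 + R)*(-55 + B)
x = 15855 (x = 15949 + (-143 - 1*(-49)) = 15949 + (-143 + 49) = 15949 - 94 = 15855)
(x + 22133)/((9*P(7))*(-9) + a(37, 71)) = (15855 + 22133)/((9*(-4))*(-9) + (5005 - 91*71 - 55*37 + 71*37)) = 37988/(-36*(-9) + (5005 - 6461 - 2035 + 2627)) = 37988/(324 - 864) = 37988/(-540) = 37988*(-1/540) = -9497/135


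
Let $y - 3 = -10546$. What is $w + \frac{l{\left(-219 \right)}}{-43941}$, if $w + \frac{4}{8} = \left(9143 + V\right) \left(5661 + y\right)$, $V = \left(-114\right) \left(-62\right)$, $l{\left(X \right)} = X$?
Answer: $- \frac{2318388750489}{29294} \approx -7.9142 \cdot 10^{7}$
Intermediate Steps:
$y = -10543$ ($y = 3 - 10546 = -10543$)
$V = 7068$
$w = - \frac{158284205}{2}$ ($w = - \frac{1}{2} + \left(9143 + 7068\right) \left(5661 - 10543\right) = - \frac{1}{2} + 16211 \left(-4882\right) = - \frac{1}{2} - 79142102 = - \frac{158284205}{2} \approx -7.9142 \cdot 10^{7}$)
$w + \frac{l{\left(-219 \right)}}{-43941} = - \frac{158284205}{2} - \frac{219}{-43941} = - \frac{158284205}{2} - - \frac{73}{14647} = - \frac{158284205}{2} + \frac{73}{14647} = - \frac{2318388750489}{29294}$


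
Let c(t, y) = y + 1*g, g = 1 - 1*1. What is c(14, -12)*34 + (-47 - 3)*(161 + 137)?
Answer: -15308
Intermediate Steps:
g = 0 (g = 1 - 1 = 0)
c(t, y) = y (c(t, y) = y + 1*0 = y + 0 = y)
c(14, -12)*34 + (-47 - 3)*(161 + 137) = -12*34 + (-47 - 3)*(161 + 137) = -408 - 50*298 = -408 - 14900 = -15308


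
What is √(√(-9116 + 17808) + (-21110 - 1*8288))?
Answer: √(-29398 + 2*√2173) ≈ 171.19*I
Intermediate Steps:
√(√(-9116 + 17808) + (-21110 - 1*8288)) = √(√8692 + (-21110 - 8288)) = √(2*√2173 - 29398) = √(-29398 + 2*√2173)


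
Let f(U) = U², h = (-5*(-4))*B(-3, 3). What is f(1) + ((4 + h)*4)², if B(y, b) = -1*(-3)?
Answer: 65537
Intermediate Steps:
B(y, b) = 3
h = 60 (h = -5*(-4)*3 = 20*3 = 60)
f(1) + ((4 + h)*4)² = 1² + ((4 + 60)*4)² = 1 + (64*4)² = 1 + 256² = 1 + 65536 = 65537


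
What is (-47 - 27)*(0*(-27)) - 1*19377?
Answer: -19377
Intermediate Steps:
(-47 - 27)*(0*(-27)) - 1*19377 = -74*0 - 19377 = 0 - 19377 = -19377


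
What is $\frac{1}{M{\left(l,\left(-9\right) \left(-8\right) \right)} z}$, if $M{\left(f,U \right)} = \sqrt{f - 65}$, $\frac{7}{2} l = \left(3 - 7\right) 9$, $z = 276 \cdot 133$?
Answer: $- \frac{i \sqrt{3689}}{19345116} \approx - 3.1397 \cdot 10^{-6} i$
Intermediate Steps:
$z = 36708$
$l = - \frac{72}{7}$ ($l = \frac{2 \left(3 - 7\right) 9}{7} = \frac{2 \left(\left(-4\right) 9\right)}{7} = \frac{2}{7} \left(-36\right) = - \frac{72}{7} \approx -10.286$)
$M{\left(f,U \right)} = \sqrt{-65 + f}$
$\frac{1}{M{\left(l,\left(-9\right) \left(-8\right) \right)} z} = \frac{1}{\sqrt{-65 - \frac{72}{7}} \cdot 36708} = \frac{1}{\sqrt{- \frac{527}{7}}} \cdot \frac{1}{36708} = \frac{1}{\frac{1}{7} i \sqrt{3689}} \cdot \frac{1}{36708} = - \frac{i \sqrt{3689}}{527} \cdot \frac{1}{36708} = - \frac{i \sqrt{3689}}{19345116}$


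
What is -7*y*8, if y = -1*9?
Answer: 504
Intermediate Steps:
y = -9
-7*y*8 = -7*(-9)*8 = 63*8 = 504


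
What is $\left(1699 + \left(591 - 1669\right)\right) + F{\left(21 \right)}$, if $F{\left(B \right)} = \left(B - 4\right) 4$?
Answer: $689$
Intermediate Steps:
$F{\left(B \right)} = -16 + 4 B$ ($F{\left(B \right)} = \left(-4 + B\right) 4 = -16 + 4 B$)
$\left(1699 + \left(591 - 1669\right)\right) + F{\left(21 \right)} = \left(1699 + \left(591 - 1669\right)\right) + \left(-16 + 4 \cdot 21\right) = \left(1699 - 1078\right) + \left(-16 + 84\right) = 621 + 68 = 689$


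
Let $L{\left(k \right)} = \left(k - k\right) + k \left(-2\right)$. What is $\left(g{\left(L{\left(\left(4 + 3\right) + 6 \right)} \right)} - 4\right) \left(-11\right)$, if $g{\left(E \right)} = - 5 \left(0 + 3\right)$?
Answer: $209$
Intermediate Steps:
$L{\left(k \right)} = - 2 k$ ($L{\left(k \right)} = 0 - 2 k = - 2 k$)
$g{\left(E \right)} = -15$ ($g{\left(E \right)} = \left(-5\right) 3 = -15$)
$\left(g{\left(L{\left(\left(4 + 3\right) + 6 \right)} \right)} - 4\right) \left(-11\right) = \left(-15 - 4\right) \left(-11\right) = \left(-19\right) \left(-11\right) = 209$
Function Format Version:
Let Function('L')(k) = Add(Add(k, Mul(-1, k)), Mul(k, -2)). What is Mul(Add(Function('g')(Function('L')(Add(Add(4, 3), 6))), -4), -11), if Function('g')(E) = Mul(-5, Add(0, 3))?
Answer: 209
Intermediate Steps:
Function('L')(k) = Mul(-2, k) (Function('L')(k) = Add(0, Mul(-2, k)) = Mul(-2, k))
Function('g')(E) = -15 (Function('g')(E) = Mul(-5, 3) = -15)
Mul(Add(Function('g')(Function('L')(Add(Add(4, 3), 6))), -4), -11) = Mul(Add(-15, -4), -11) = Mul(-19, -11) = 209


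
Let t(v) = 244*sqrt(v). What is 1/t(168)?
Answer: sqrt(42)/20496 ≈ 0.00031620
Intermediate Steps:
1/t(168) = 1/(244*sqrt(168)) = 1/(244*(2*sqrt(42))) = 1/(488*sqrt(42)) = sqrt(42)/20496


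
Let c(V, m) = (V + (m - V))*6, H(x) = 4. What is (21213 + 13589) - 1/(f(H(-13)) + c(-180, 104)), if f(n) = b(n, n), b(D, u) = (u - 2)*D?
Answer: 21994863/632 ≈ 34802.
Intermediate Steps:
b(D, u) = D*(-2 + u) (b(D, u) = (-2 + u)*D = D*(-2 + u))
c(V, m) = 6*m (c(V, m) = m*6 = 6*m)
f(n) = n*(-2 + n)
(21213 + 13589) - 1/(f(H(-13)) + c(-180, 104)) = (21213 + 13589) - 1/(4*(-2 + 4) + 6*104) = 34802 - 1/(4*2 + 624) = 34802 - 1/(8 + 624) = 34802 - 1/632 = 21994863/632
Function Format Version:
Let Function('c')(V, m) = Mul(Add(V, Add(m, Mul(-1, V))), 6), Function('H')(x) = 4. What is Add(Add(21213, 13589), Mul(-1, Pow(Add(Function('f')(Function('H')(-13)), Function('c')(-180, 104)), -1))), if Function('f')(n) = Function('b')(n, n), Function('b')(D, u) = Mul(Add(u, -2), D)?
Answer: Rational(21994863, 632) ≈ 34802.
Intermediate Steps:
Function('b')(D, u) = Mul(D, Add(-2, u)) (Function('b')(D, u) = Mul(Add(-2, u), D) = Mul(D, Add(-2, u)))
Function('c')(V, m) = Mul(6, m) (Function('c')(V, m) = Mul(m, 6) = Mul(6, m))
Function('f')(n) = Mul(n, Add(-2, n))
Add(Add(21213, 13589), Mul(-1, Pow(Add(Function('f')(Function('H')(-13)), Function('c')(-180, 104)), -1))) = Add(Add(21213, 13589), Mul(-1, Pow(Add(Mul(4, Add(-2, 4)), Mul(6, 104)), -1))) = Add(34802, Mul(-1, Pow(Add(Mul(4, 2), 624), -1))) = Add(34802, Mul(-1, Pow(Add(8, 624), -1))) = Add(34802, Mul(-1, Pow(632, -1))) = Add(34802, Mul(-1, Rational(1, 632))) = Add(34802, Rational(-1, 632)) = Rational(21994863, 632)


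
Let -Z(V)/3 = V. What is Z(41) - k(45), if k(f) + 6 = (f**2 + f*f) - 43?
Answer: -4124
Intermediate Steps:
Z(V) = -3*V
k(f) = -49 + 2*f**2 (k(f) = -6 + ((f**2 + f*f) - 43) = -6 + ((f**2 + f**2) - 43) = -6 + (2*f**2 - 43) = -6 + (-43 + 2*f**2) = -49 + 2*f**2)
Z(41) - k(45) = -3*41 - (-49 + 2*45**2) = -123 - (-49 + 2*2025) = -123 - (-49 + 4050) = -123 - 1*4001 = -123 - 4001 = -4124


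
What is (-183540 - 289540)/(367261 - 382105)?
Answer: 118270/3711 ≈ 31.870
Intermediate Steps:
(-183540 - 289540)/(367261 - 382105) = -473080/(-14844) = -473080*(-1/14844) = 118270/3711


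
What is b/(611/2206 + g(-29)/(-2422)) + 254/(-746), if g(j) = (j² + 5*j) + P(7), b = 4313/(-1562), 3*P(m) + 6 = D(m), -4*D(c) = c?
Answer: 25756651532147/87105791443 ≈ 295.69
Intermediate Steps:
D(c) = -c/4
P(m) = -2 - m/12 (P(m) = -2 + (-m/4)/3 = -2 - m/12)
b = -4313/1562 (b = 4313*(-1/1562) = -4313/1562 ≈ -2.7612)
g(j) = -31/12 + j² + 5*j (g(j) = (j² + 5*j) + (-2 - 1/12*7) = (j² + 5*j) + (-2 - 7/12) = (j² + 5*j) - 31/12 = -31/12 + j² + 5*j)
b/(611/2206 + g(-29)/(-2422)) + 254/(-746) = -4313/(1562*(611/2206 + (-31/12 + (-29)² + 5*(-29))/(-2422))) + 254/(-746) = -4313/(1562*(611*(1/2206) + (-31/12 + 841 - 145)*(-1/2422))) + 254*(-1/746) = -4313/(1562*(611/2206 + (8321/12)*(-1/2422))) - 127/373 = -4313/(1562*(611/2206 - 8321/29064)) - 127/373 = -4313/(1562*(-299011/32057592)) - 127/373 = -4313/1562*(-32057592/299011) - 127/373 = 69132197148/233527591 - 127/373 = 25756651532147/87105791443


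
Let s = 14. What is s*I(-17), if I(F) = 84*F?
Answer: -19992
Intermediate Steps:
s*I(-17) = 14*(84*(-17)) = 14*(-1428) = -19992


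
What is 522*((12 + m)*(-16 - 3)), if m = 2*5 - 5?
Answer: -168606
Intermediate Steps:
m = 5 (m = 10 - 5 = 5)
522*((12 + m)*(-16 - 3)) = 522*((12 + 5)*(-16 - 3)) = 522*(17*(-19)) = 522*(-323) = -168606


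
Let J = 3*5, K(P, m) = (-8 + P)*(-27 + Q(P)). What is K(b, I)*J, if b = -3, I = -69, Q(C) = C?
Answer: 4950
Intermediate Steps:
K(P, m) = (-27 + P)*(-8 + P) (K(P, m) = (-8 + P)*(-27 + P) = (-27 + P)*(-8 + P))
J = 15
K(b, I)*J = (216 + (-3)**2 - 35*(-3))*15 = (216 + 9 + 105)*15 = 330*15 = 4950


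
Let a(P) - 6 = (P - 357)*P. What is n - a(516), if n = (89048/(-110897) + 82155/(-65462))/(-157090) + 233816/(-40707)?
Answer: -165618121809299561477521/2018361104422517340 ≈ -82056.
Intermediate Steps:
n = -11593191432013730521/2018361104422517340 (n = (89048*(-1/110897) + 82155*(-1/65462))*(-1/157090) + 233816*(-1/40707) = (-89048/110897 - 82155/65462)*(-1/157090) - 233816/40707 = -14940003211/7259539414*(-1/157090) - 233816/40707 = 649565357/49582654197620 - 233816/40707 = -11593191432013730521/2018361104422517340 ≈ -5.7439)
a(P) = 6 + P*(-357 + P) (a(P) = 6 + (P - 357)*P = 6 + (-357 + P)*P = 6 + P*(-357 + P))
n - a(516) = -11593191432013730521/2018361104422517340 - (6 + 516² - 357*516) = -11593191432013730521/2018361104422517340 - (6 + 266256 - 184212) = -11593191432013730521/2018361104422517340 - 1*82050 = -11593191432013730521/2018361104422517340 - 82050 = -165618121809299561477521/2018361104422517340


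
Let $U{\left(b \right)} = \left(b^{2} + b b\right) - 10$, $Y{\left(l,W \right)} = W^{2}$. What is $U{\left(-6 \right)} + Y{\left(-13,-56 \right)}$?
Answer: $3198$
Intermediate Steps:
$U{\left(b \right)} = -10 + 2 b^{2}$ ($U{\left(b \right)} = \left(b^{2} + b^{2}\right) - 10 = 2 b^{2} - 10 = -10 + 2 b^{2}$)
$U{\left(-6 \right)} + Y{\left(-13,-56 \right)} = \left(-10 + 2 \left(-6\right)^{2}\right) + \left(-56\right)^{2} = \left(-10 + 2 \cdot 36\right) + 3136 = \left(-10 + 72\right) + 3136 = 62 + 3136 = 3198$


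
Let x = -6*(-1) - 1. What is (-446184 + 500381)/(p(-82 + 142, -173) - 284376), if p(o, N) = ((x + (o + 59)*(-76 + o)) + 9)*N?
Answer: 54197/42594 ≈ 1.2724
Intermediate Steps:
x = 5 (x = 6 - 1 = 5)
p(o, N) = N*(14 + (-76 + o)*(59 + o)) (p(o, N) = ((5 + (o + 59)*(-76 + o)) + 9)*N = ((5 + (59 + o)*(-76 + o)) + 9)*N = ((5 + (-76 + o)*(59 + o)) + 9)*N = (14 + (-76 + o)*(59 + o))*N = N*(14 + (-76 + o)*(59 + o)))
(-446184 + 500381)/(p(-82 + 142, -173) - 284376) = (-446184 + 500381)/(-173*(-4470 + (-82 + 142)² - 17*(-82 + 142)) - 284376) = 54197/(-173*(-4470 + 60² - 17*60) - 284376) = 54197/(-173*(-4470 + 3600 - 1020) - 284376) = 54197/(-173*(-1890) - 284376) = 54197/(326970 - 284376) = 54197/42594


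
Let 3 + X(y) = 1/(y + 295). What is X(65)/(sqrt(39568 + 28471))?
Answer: -1079*sqrt(68039)/24494040 ≈ -0.011491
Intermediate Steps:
X(y) = -3 + 1/(295 + y) (X(y) = -3 + 1/(y + 295) = -3 + 1/(295 + y))
X(65)/(sqrt(39568 + 28471)) = ((-884 - 3*65)/(295 + 65))/(sqrt(39568 + 28471)) = ((-884 - 195)/360)/(sqrt(68039)) = ((1/360)*(-1079))*(sqrt(68039)/68039) = -1079*sqrt(68039)/24494040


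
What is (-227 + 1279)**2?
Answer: 1106704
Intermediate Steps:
(-227 + 1279)**2 = 1052**2 = 1106704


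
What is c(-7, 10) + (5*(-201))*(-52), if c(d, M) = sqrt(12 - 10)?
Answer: 52260 + sqrt(2) ≈ 52261.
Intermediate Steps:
c(d, M) = sqrt(2)
c(-7, 10) + (5*(-201))*(-52) = sqrt(2) + (5*(-201))*(-52) = sqrt(2) - 1005*(-52) = sqrt(2) + 52260 = 52260 + sqrt(2)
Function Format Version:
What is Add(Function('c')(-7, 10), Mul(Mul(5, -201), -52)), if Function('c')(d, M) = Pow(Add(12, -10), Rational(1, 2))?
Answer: Add(52260, Pow(2, Rational(1, 2))) ≈ 52261.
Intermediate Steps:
Function('c')(d, M) = Pow(2, Rational(1, 2))
Add(Function('c')(-7, 10), Mul(Mul(5, -201), -52)) = Add(Pow(2, Rational(1, 2)), Mul(Mul(5, -201), -52)) = Add(Pow(2, Rational(1, 2)), Mul(-1005, -52)) = Add(Pow(2, Rational(1, 2)), 52260) = Add(52260, Pow(2, Rational(1, 2)))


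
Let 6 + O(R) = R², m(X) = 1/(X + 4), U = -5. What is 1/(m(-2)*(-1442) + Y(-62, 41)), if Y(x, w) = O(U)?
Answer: -1/702 ≈ -0.0014245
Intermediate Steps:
m(X) = 1/(4 + X)
O(R) = -6 + R²
Y(x, w) = 19 (Y(x, w) = -6 + (-5)² = -6 + 25 = 19)
1/(m(-2)*(-1442) + Y(-62, 41)) = 1/(-1442/(4 - 2) + 19) = 1/(-1442/2 + 19) = 1/((½)*(-1442) + 19) = 1/(-721 + 19) = 1/(-702) = -1/702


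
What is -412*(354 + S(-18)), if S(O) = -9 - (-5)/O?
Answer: -1278230/9 ≈ -1.4203e+5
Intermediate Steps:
S(O) = -9 + 5/O
-412*(354 + S(-18)) = -412*(354 + (-9 + 5/(-18))) = -412*(354 + (-9 + 5*(-1/18))) = -412*(354 + (-9 - 5/18)) = -412*(354 - 167/18) = -412*6205/18 = -1278230/9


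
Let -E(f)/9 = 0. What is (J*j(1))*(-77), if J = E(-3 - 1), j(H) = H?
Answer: 0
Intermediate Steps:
E(f) = 0 (E(f) = -9*0 = 0)
J = 0
(J*j(1))*(-77) = (0*1)*(-77) = 0*(-77) = 0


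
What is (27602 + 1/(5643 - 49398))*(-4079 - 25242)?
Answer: -35411719649389/43755 ≈ -8.0932e+8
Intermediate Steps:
(27602 + 1/(5643 - 49398))*(-4079 - 25242) = (27602 + 1/(-43755))*(-29321) = (27602 - 1/43755)*(-29321) = (1207725509/43755)*(-29321) = -35411719649389/43755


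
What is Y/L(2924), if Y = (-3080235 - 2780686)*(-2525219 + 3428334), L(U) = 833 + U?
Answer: -5293085668915/3757 ≈ -1.4089e+9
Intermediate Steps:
Y = -5293085668915 (Y = -5860921*903115 = -5293085668915)
Y/L(2924) = -5293085668915/(833 + 2924) = -5293085668915/3757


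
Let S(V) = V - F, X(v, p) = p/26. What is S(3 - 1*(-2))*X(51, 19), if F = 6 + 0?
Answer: -19/26 ≈ -0.73077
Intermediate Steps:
F = 6
X(v, p) = p/26 (X(v, p) = p*(1/26) = p/26)
S(V) = -6 + V (S(V) = V - 1*6 = V - 6 = -6 + V)
S(3 - 1*(-2))*X(51, 19) = (-6 + (3 - 1*(-2)))*((1/26)*19) = (-6 + (3 + 2))*(19/26) = (-6 + 5)*(19/26) = -1*19/26 = -19/26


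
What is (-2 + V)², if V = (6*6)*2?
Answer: 4900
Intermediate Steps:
V = 72 (V = 36*2 = 72)
(-2 + V)² = (-2 + 72)² = 70² = 4900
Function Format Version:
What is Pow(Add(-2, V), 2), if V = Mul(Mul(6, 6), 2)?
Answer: 4900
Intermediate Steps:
V = 72 (V = Mul(36, 2) = 72)
Pow(Add(-2, V), 2) = Pow(Add(-2, 72), 2) = Pow(70, 2) = 4900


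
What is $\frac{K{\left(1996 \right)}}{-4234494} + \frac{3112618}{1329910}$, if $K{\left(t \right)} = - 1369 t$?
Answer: $\frac{4203593309533}{1407873978885} \approx 2.9858$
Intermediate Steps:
$\frac{K{\left(1996 \right)}}{-4234494} + \frac{3112618}{1329910} = \frac{\left(-1369\right) 1996}{-4234494} + \frac{3112618}{1329910} = \left(-2732524\right) \left(- \frac{1}{4234494}\right) + 3112618 \cdot \frac{1}{1329910} = \frac{1366262}{2117247} + \frac{1556309}{664955} = \frac{4203593309533}{1407873978885}$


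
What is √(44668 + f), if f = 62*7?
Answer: √45102 ≈ 212.37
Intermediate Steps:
f = 434
√(44668 + f) = √(44668 + 434) = √45102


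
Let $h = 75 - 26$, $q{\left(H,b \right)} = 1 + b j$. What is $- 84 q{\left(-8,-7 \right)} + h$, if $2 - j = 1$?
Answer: $553$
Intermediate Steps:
$j = 1$ ($j = 2 - 1 = 1$)
$q{\left(H,b \right)} = 1 + b$ ($q{\left(H,b \right)} = 1 + b 1 = 1 + b$)
$h = 49$ ($h = 75 - 26 = 49$)
$- 84 q{\left(-8,-7 \right)} + h = - 84 \left(1 - 7\right) + 49 = \left(-84\right) \left(-6\right) + 49 = 504 + 49 = 553$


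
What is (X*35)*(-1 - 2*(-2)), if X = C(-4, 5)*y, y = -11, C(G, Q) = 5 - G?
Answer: -10395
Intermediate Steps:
X = -99 (X = (5 - 1*(-4))*(-11) = (5 + 4)*(-11) = 9*(-11) = -99)
(X*35)*(-1 - 2*(-2)) = (-99*35)*(-1 - 2*(-2)) = -3465*(-1 + 4) = -3465*3 = -10395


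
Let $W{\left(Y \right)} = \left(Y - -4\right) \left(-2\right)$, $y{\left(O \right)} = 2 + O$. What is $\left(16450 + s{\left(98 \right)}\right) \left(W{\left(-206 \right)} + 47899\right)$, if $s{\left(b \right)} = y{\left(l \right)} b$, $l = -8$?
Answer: $766182186$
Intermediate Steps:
$W{\left(Y \right)} = -8 - 2 Y$ ($W{\left(Y \right)} = \left(Y + 4\right) \left(-2\right) = \left(4 + Y\right) \left(-2\right) = -8 - 2 Y$)
$s{\left(b \right)} = - 6 b$ ($s{\left(b \right)} = \left(2 - 8\right) b = - 6 b$)
$\left(16450 + s{\left(98 \right)}\right) \left(W{\left(-206 \right)} + 47899\right) = \left(16450 - 588\right) \left(\left(-8 - -412\right) + 47899\right) = \left(16450 - 588\right) \left(\left(-8 + 412\right) + 47899\right) = 15862 \left(404 + 47899\right) = 15862 \cdot 48303 = 766182186$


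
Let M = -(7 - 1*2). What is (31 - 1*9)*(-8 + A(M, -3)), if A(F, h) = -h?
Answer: -110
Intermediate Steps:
M = -5 (M = -(7 - 2) = -1*5 = -5)
(31 - 1*9)*(-8 + A(M, -3)) = (31 - 1*9)*(-8 - 1*(-3)) = (31 - 9)*(-8 + 3) = 22*(-5) = -110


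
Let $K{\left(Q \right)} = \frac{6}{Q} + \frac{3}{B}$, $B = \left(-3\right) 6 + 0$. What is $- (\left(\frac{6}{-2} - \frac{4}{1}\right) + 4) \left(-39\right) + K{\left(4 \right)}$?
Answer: $- \frac{347}{3} \approx -115.67$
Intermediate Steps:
$B = -18$ ($B = -18 + 0 = -18$)
$K{\left(Q \right)} = - \frac{1}{6} + \frac{6}{Q}$ ($K{\left(Q \right)} = \frac{6}{Q} + \frac{3}{-18} = \frac{6}{Q} + 3 \left(- \frac{1}{18}\right) = \frac{6}{Q} - \frac{1}{6} = - \frac{1}{6} + \frac{6}{Q}$)
$- (\left(\frac{6}{-2} - \frac{4}{1}\right) + 4) \left(-39\right) + K{\left(4 \right)} = - (\left(\frac{6}{-2} - \frac{4}{1}\right) + 4) \left(-39\right) + \frac{36 - 4}{6 \cdot 4} = - (\left(6 \left(- \frac{1}{2}\right) - 4\right) + 4) \left(-39\right) + \frac{1}{6} \cdot \frac{1}{4} \left(36 - 4\right) = - (\left(-3 - 4\right) + 4) \left(-39\right) + \frac{1}{6} \cdot \frac{1}{4} \cdot 32 = - (-7 + 4) \left(-39\right) + \frac{4}{3} = \left(-1\right) \left(-3\right) \left(-39\right) + \frac{4}{3} = 3 \left(-39\right) + \frac{4}{3} = -117 + \frac{4}{3} = - \frac{347}{3}$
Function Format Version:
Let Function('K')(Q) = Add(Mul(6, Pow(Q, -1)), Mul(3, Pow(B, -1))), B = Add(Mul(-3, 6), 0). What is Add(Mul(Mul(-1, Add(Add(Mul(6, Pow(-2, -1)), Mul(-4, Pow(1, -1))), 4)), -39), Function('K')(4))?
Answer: Rational(-347, 3) ≈ -115.67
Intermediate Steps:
B = -18 (B = Add(-18, 0) = -18)
Function('K')(Q) = Add(Rational(-1, 6), Mul(6, Pow(Q, -1))) (Function('K')(Q) = Add(Mul(6, Pow(Q, -1)), Mul(3, Pow(-18, -1))) = Add(Mul(6, Pow(Q, -1)), Mul(3, Rational(-1, 18))) = Add(Mul(6, Pow(Q, -1)), Rational(-1, 6)) = Add(Rational(-1, 6), Mul(6, Pow(Q, -1))))
Add(Mul(Mul(-1, Add(Add(Mul(6, Pow(-2, -1)), Mul(-4, Pow(1, -1))), 4)), -39), Function('K')(4)) = Add(Mul(Mul(-1, Add(Add(Mul(6, Pow(-2, -1)), Mul(-4, Pow(1, -1))), 4)), -39), Mul(Rational(1, 6), Pow(4, -1), Add(36, Mul(-1, 4)))) = Add(Mul(Mul(-1, Add(Add(Mul(6, Rational(-1, 2)), Mul(-4, 1)), 4)), -39), Mul(Rational(1, 6), Rational(1, 4), Add(36, -4))) = Add(Mul(Mul(-1, Add(Add(-3, -4), 4)), -39), Mul(Rational(1, 6), Rational(1, 4), 32)) = Add(Mul(Mul(-1, Add(-7, 4)), -39), Rational(4, 3)) = Add(Mul(Mul(-1, -3), -39), Rational(4, 3)) = Add(Mul(3, -39), Rational(4, 3)) = Add(-117, Rational(4, 3)) = Rational(-347, 3)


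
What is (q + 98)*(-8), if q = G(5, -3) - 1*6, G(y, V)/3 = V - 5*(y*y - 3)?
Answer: 1976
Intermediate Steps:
G(y, V) = 45 - 15*y² + 3*V (G(y, V) = 3*(V - 5*(y*y - 3)) = 3*(V - 5*(y² - 3)) = 3*(V - 5*(-3 + y²)) = 3*(V + (15 - 5*y²)) = 3*(15 + V - 5*y²) = 45 - 15*y² + 3*V)
q = -345 (q = (45 - 15*5² + 3*(-3)) - 1*6 = (45 - 15*25 - 9) - 6 = (45 - 375 - 9) - 6 = -339 - 6 = -345)
(q + 98)*(-8) = (-345 + 98)*(-8) = -247*(-8) = 1976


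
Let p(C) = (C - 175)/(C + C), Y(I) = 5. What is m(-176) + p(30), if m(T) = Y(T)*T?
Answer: -10589/12 ≈ -882.42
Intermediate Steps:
p(C) = (-175 + C)/(2*C) (p(C) = (-175 + C)/((2*C)) = (-175 + C)*(1/(2*C)) = (-175 + C)/(2*C))
m(T) = 5*T
m(-176) + p(30) = 5*(-176) + (½)*(-175 + 30)/30 = -880 + (½)*(1/30)*(-145) = -880 - 29/12 = -10589/12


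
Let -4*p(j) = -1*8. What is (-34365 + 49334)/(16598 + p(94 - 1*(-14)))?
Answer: 14969/16600 ≈ 0.90175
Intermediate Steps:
p(j) = 2 (p(j) = -(-1)*8/4 = -¼*(-8) = 2)
(-34365 + 49334)/(16598 + p(94 - 1*(-14))) = (-34365 + 49334)/(16598 + 2) = 14969/16600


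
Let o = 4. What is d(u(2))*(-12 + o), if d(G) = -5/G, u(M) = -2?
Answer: -20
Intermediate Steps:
d(u(2))*(-12 + o) = (-5/(-2))*(-12 + 4) = -5*(-½)*(-8) = (5/2)*(-8) = -20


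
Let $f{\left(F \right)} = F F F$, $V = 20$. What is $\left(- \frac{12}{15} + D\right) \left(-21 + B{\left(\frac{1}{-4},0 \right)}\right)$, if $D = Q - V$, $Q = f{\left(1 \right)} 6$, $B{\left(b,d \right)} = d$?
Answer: $\frac{1554}{5} \approx 310.8$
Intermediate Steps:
$f{\left(F \right)} = F^{3}$ ($f{\left(F \right)} = F^{2} F = F^{3}$)
$Q = 6$ ($Q = 1^{3} \cdot 6 = 1 \cdot 6 = 6$)
$D = -14$ ($D = 6 - 20 = -14$)
$\left(- \frac{12}{15} + D\right) \left(-21 + B{\left(\frac{1}{-4},0 \right)}\right) = \left(- \frac{12}{15} - 14\right) \left(-21 + 0\right) = \left(\left(-12\right) \frac{1}{15} - 14\right) \left(-21\right) = \left(- \frac{4}{5} - 14\right) \left(-21\right) = \left(- \frac{74}{5}\right) \left(-21\right) = \frac{1554}{5}$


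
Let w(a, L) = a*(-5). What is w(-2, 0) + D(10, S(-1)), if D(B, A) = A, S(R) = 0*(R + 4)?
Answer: 10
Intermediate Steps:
w(a, L) = -5*a
S(R) = 0 (S(R) = 0*(4 + R) = 0)
w(-2, 0) + D(10, S(-1)) = -5*(-2) + 0 = 10 + 0 = 10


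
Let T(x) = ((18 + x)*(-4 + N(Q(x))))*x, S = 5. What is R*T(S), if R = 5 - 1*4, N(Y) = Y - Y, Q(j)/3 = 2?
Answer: -460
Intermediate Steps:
Q(j) = 6 (Q(j) = 3*2 = 6)
N(Y) = 0
R = 1 (R = 5 - 4 = 1)
T(x) = x*(-72 - 4*x) (T(x) = ((18 + x)*(-4 + 0))*x = ((18 + x)*(-4))*x = (-72 - 4*x)*x = x*(-72 - 4*x))
R*T(S) = 1*(-4*5*(18 + 5)) = 1*(-4*5*23) = 1*(-460) = -460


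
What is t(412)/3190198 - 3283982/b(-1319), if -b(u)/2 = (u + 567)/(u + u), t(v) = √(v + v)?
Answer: 2165786129/376 + √206/1595099 ≈ 5.7601e+6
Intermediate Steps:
t(v) = √2*√v (t(v) = √(2*v) = √2*√v)
b(u) = -(567 + u)/u (b(u) = -2*(u + 567)/(u + u) = -2*(567 + u)/(2*u) = -2*(567 + u)*1/(2*u) = -(567 + u)/u)
t(412)/3190198 - 3283982/b(-1319) = (√2*√412)/3190198 - 3283982*(-1319/(-567 - 1*(-1319))) = (√2*(2*√103))*(1/3190198) - 3283982*(-1319/(-567 + 1319)) = (2*√206)*(1/3190198) - 3283982/((-1/1319*752)) = √206/1595099 - 3283982/(-752/1319) = √206/1595099 - 3283982*(-1319/752) = √206/1595099 + 2165786129/376 = 2165786129/376 + √206/1595099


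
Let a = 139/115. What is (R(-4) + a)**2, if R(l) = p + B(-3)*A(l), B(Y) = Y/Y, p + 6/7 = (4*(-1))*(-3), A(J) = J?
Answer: 45198729/648025 ≈ 69.748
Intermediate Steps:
p = 78/7 (p = -6/7 + (4*(-1))*(-3) = -6/7 - 4*(-3) = -6/7 + 12 = 78/7 ≈ 11.143)
B(Y) = 1
R(l) = 78/7 + l (R(l) = 78/7 + 1*l = 78/7 + l)
a = 139/115 (a = 139*(1/115) = 139/115 ≈ 1.2087)
(R(-4) + a)**2 = ((78/7 - 4) + 139/115)**2 = (50/7 + 139/115)**2 = (6723/805)**2 = 45198729/648025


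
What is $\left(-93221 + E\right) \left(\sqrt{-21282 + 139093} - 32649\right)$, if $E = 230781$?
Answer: $-4491196440 + 137560 \sqrt{117811} \approx -4.444 \cdot 10^{9}$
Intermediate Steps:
$\left(-93221 + E\right) \left(\sqrt{-21282 + 139093} - 32649\right) = \left(-93221 + 230781\right) \left(\sqrt{-21282 + 139093} - 32649\right) = 137560 \left(\sqrt{117811} - 32649\right) = 137560 \left(-32649 + \sqrt{117811}\right) = -4491196440 + 137560 \sqrt{117811}$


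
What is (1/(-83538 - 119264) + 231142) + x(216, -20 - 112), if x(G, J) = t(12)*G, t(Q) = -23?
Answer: 45868539547/202802 ≈ 2.2617e+5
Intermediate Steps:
x(G, J) = -23*G
(1/(-83538 - 119264) + 231142) + x(216, -20 - 112) = (1/(-83538 - 119264) + 231142) - 23*216 = (1/(-202802) + 231142) - 4968 = (-1/202802 + 231142) - 4968 = 46876059883/202802 - 4968 = 45868539547/202802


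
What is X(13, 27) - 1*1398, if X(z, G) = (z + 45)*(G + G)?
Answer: 1734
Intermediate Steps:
X(z, G) = 2*G*(45 + z) (X(z, G) = (45 + z)*(2*G) = 2*G*(45 + z))
X(13, 27) - 1*1398 = 2*27*(45 + 13) - 1*1398 = 2*27*58 - 1398 = 3132 - 1398 = 1734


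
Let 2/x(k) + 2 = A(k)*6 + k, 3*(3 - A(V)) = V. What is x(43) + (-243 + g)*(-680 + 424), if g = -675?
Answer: 6345214/27 ≈ 2.3501e+5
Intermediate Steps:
A(V) = 3 - V/3
x(k) = 2/(16 - k) (x(k) = 2/(-2 + ((3 - k/3)*6 + k)) = 2/(-2 + ((18 - 2*k) + k)) = 2/(-2 + (18 - k)) = 2/(16 - k))
x(43) + (-243 + g)*(-680 + 424) = -2/(-16 + 43) + (-243 - 675)*(-680 + 424) = -2/27 - 918*(-256) = -2*1/27 + 235008 = -2/27 + 235008 = 6345214/27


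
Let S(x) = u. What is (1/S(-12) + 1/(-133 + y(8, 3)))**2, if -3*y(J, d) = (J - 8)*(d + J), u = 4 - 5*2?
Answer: 19321/636804 ≈ 0.030341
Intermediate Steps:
u = -6 (u = 4 - 10 = -6)
S(x) = -6
y(J, d) = -(-8 + J)*(J + d)/3 (y(J, d) = -(J - 8)*(d + J)/3 = -(-8 + J)*(J + d)/3)
(1/S(-12) + 1/(-133 + y(8, 3)))**2 = (1/(-6) + 1/(-133 + (-1/3*8**2 + (8/3)*8 + (8/3)*3 - 1/3*8*3)))**2 = (-1/6 + 1/(-133 + (-1/3*64 + 64/3 + 8 - 8)))**2 = (-1/6 + 1/(-133 + (-64/3 + 64/3 + 8 - 8)))**2 = (-1/6 + 1/(-133 + 0))**2 = (-1/6 + 1/(-133))**2 = (-1/6 - 1/133)**2 = (-139/798)**2 = 19321/636804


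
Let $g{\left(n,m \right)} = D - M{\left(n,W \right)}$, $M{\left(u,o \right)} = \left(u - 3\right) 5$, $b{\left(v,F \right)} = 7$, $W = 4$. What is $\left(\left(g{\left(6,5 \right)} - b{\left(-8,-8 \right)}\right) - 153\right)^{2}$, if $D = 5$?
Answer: $28900$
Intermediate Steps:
$M{\left(u,o \right)} = -15 + 5 u$ ($M{\left(u,o \right)} = \left(-3 + u\right) 5 = -15 + 5 u$)
$g{\left(n,m \right)} = 20 - 5 n$ ($g{\left(n,m \right)} = 5 - \left(-15 + 5 n\right) = 20 - 5 n$)
$\left(\left(g{\left(6,5 \right)} - b{\left(-8,-8 \right)}\right) - 153\right)^{2} = \left(\left(\left(20 - 30\right) - 7\right) - 153\right)^{2} = \left(\left(-10 - 7\right) - 153\right)^{2} = \left(-17 - 153\right)^{2} = \left(-170\right)^{2} = 28900$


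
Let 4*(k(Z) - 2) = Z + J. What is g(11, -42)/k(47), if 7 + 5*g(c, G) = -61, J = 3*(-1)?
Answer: -68/65 ≈ -1.0462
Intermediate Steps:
J = -3
g(c, G) = -68/5 (g(c, G) = -7/5 + (1/5)*(-61) = -7/5 - 61/5 = -68/5)
k(Z) = 5/4 + Z/4 (k(Z) = 2 + (Z - 3)/4 = 2 + (-3 + Z)/4 = 2 + (-3/4 + Z/4) = 5/4 + Z/4)
g(11, -42)/k(47) = -68/(5*(5/4 + (1/4)*47)) = -68/(5*(5/4 + 47/4)) = -68/5/13 = -68/5*1/13 = -68/65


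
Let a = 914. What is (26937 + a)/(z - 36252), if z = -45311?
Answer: -27851/81563 ≈ -0.34147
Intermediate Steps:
(26937 + a)/(z - 36252) = (26937 + 914)/(-45311 - 36252) = 27851/(-81563) = 27851*(-1/81563) = -27851/81563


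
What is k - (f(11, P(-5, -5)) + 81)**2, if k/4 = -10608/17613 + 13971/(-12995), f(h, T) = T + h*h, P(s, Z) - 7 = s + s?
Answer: -3021816531889/76293645 ≈ -39608.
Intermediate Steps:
P(s, Z) = 7 + 2*s (P(s, Z) = 7 + (s + s) = 7 + 2*s)
f(h, T) = T + h**2
k = -511896244/76293645 (k = 4*(-10608/17613 + 13971/(-12995)) = 4*(-10608*1/17613 + 13971*(-1/12995)) = 4*(-3536/5871 - 13971/12995) = 4*(-127974061/76293645) = -511896244/76293645 ≈ -6.7095)
k - (f(11, P(-5, -5)) + 81)**2 = -511896244/76293645 - (((7 + 2*(-5)) + 11**2) + 81)**2 = -511896244/76293645 - (((7 - 10) + 121) + 81)**2 = -511896244/76293645 - ((-3 + 121) + 81)**2 = -511896244/76293645 - (118 + 81)**2 = -511896244/76293645 - 1*199**2 = -511896244/76293645 - 1*39601 = -511896244/76293645 - 39601 = -3021816531889/76293645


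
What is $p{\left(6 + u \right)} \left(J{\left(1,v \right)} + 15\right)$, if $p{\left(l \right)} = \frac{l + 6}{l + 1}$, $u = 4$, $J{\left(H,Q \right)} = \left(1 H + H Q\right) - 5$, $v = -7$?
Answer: $\frac{64}{11} \approx 5.8182$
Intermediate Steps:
$J{\left(H,Q \right)} = -5 + H + H Q$ ($J{\left(H,Q \right)} = \left(H + H Q\right) - 5 = -5 + H + H Q$)
$p{\left(l \right)} = \frac{6 + l}{1 + l}$
$p{\left(6 + u \right)} \left(J{\left(1,v \right)} + 15\right) = \frac{6 + \left(6 + 4\right)}{1 + \left(6 + 4\right)} \left(\left(-5 + 1 + 1 \left(-7\right)\right) + 15\right) = \frac{6 + 10}{1 + 10} \left(\left(-5 + 1 - 7\right) + 15\right) = \frac{1}{11} \cdot 16 \left(-11 + 15\right) = \frac{1}{11} \cdot 16 \cdot 4 = \frac{16}{11} \cdot 4 = \frac{64}{11}$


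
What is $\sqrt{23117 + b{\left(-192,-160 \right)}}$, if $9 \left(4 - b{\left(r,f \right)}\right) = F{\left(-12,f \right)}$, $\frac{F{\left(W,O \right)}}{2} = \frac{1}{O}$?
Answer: $\frac{\sqrt{83235605}}{60} \approx 152.06$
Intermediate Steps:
$F{\left(W,O \right)} = \frac{2}{O}$
$b{\left(r,f \right)} = 4 - \frac{2}{9 f}$ ($b{\left(r,f \right)} = 4 - \frac{2 \frac{1}{f}}{9} = 4 - \frac{2}{9 f}$)
$\sqrt{23117 + b{\left(-192,-160 \right)}} = \sqrt{23117 + \left(4 - \frac{2}{9 \left(-160\right)}\right)} = \sqrt{23117 + \left(4 - - \frac{1}{720}\right)} = \sqrt{23117 + \left(4 + \frac{1}{720}\right)} = \sqrt{23117 + \frac{2881}{720}} = \sqrt{\frac{16647121}{720}} = \frac{\sqrt{83235605}}{60}$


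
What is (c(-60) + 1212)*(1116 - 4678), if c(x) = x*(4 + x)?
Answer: -16285464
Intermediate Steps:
(c(-60) + 1212)*(1116 - 4678) = (-60*(4 - 60) + 1212)*(1116 - 4678) = (-60*(-56) + 1212)*(-3562) = (3360 + 1212)*(-3562) = 4572*(-3562) = -16285464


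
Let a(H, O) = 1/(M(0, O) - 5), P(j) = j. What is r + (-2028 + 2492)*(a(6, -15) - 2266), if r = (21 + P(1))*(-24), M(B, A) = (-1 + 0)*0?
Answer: -5260224/5 ≈ -1.0520e+6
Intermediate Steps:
M(B, A) = 0 (M(B, A) = -1*0 = 0)
a(H, O) = -⅕ (a(H, O) = 1/(0 - 5) = 1/(-5) = -⅕)
r = -528 (r = (21 + 1)*(-24) = 22*(-24) = -528)
r + (-2028 + 2492)*(a(6, -15) - 2266) = -528 + (-2028 + 2492)*(-⅕ - 2266) = -528 + 464*(-11331/5) = -528 - 5257584/5 = -5260224/5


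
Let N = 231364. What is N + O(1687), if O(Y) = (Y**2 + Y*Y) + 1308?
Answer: 5924610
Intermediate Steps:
O(Y) = 1308 + 2*Y**2 (O(Y) = (Y**2 + Y**2) + 1308 = 2*Y**2 + 1308 = 1308 + 2*Y**2)
N + O(1687) = 231364 + (1308 + 2*1687**2) = 231364 + (1308 + 2*2845969) = 231364 + (1308 + 5691938) = 231364 + 5693246 = 5924610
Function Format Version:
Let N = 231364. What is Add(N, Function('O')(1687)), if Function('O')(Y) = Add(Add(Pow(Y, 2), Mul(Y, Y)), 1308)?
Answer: 5924610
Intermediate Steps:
Function('O')(Y) = Add(1308, Mul(2, Pow(Y, 2))) (Function('O')(Y) = Add(Add(Pow(Y, 2), Pow(Y, 2)), 1308) = Add(Mul(2, Pow(Y, 2)), 1308) = Add(1308, Mul(2, Pow(Y, 2))))
Add(N, Function('O')(1687)) = Add(231364, Add(1308, Mul(2, Pow(1687, 2)))) = Add(231364, Add(1308, Mul(2, 2845969))) = Add(231364, Add(1308, 5691938)) = Add(231364, 5693246) = 5924610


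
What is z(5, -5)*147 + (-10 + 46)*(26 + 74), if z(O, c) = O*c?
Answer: -75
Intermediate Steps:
z(5, -5)*147 + (-10 + 46)*(26 + 74) = (5*(-5))*147 + (-10 + 46)*(26 + 74) = -25*147 + 36*100 = -3675 + 3600 = -75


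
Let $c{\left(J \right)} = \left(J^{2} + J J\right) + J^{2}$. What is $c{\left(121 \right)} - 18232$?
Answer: $25691$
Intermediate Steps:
$c{\left(J \right)} = 3 J^{2}$ ($c{\left(J \right)} = \left(J^{2} + J^{2}\right) + J^{2} = 2 J^{2} + J^{2} = 3 J^{2}$)
$c{\left(121 \right)} - 18232 = 3 \cdot 121^{2} - 18232 = 3 \cdot 14641 - 18232 = 43923 - 18232 = 25691$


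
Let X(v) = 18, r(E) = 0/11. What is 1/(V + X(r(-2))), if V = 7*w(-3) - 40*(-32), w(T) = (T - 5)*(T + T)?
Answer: 1/1634 ≈ 0.00061200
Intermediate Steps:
r(E) = 0 (r(E) = 0*(1/11) = 0)
w(T) = 2*T*(-5 + T) (w(T) = (-5 + T)*(2*T) = 2*T*(-5 + T))
V = 1616 (V = 7*(2*(-3)*(-5 - 3)) - 40*(-32) = 7*(2*(-3)*(-8)) + 1280 = 7*48 + 1280 = 336 + 1280 = 1616)
1/(V + X(r(-2))) = 1/(1616 + 18) = 1/1634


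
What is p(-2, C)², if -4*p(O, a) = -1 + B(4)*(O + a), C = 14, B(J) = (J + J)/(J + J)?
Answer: 121/16 ≈ 7.5625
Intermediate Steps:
B(J) = 1 (B(J) = (2*J)/((2*J)) = (2*J)*(1/(2*J)) = 1)
p(O, a) = ¼ - O/4 - a/4 (p(O, a) = -(-1 + 1*(O + a))/4 = -(-1 + (O + a))/4 = -(-1 + O + a)/4 = ¼ - O/4 - a/4)
p(-2, C)² = (¼ - ¼*(-2) - ¼*14)² = (¼ + ½ - 7/2)² = (-11/4)² = 121/16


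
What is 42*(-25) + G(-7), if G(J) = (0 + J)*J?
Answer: -1001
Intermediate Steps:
G(J) = J² (G(J) = J*J = J²)
42*(-25) + G(-7) = 42*(-25) + (-7)² = -1050 + 49 = -1001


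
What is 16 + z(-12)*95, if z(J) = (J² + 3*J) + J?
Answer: 9136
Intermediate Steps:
z(J) = J² + 4*J
16 + z(-12)*95 = 16 - 12*(4 - 12)*95 = 16 - 12*(-8)*95 = 16 + 96*95 = 16 + 9120 = 9136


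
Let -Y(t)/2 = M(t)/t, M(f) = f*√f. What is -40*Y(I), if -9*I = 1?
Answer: 80*I/3 ≈ 26.667*I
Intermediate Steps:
M(f) = f^(3/2)
I = -⅑ (I = -⅑*1 = -⅑ ≈ -0.11111)
Y(t) = -2*√t (Y(t) = -2*t^(3/2)/t = -2*√t)
-40*Y(I) = -(-80)*√(-⅑) = -(-80)*I/3 = 80*I/3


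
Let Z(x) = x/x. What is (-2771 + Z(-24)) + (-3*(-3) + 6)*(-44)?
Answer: -3430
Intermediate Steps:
Z(x) = 1
(-2771 + Z(-24)) + (-3*(-3) + 6)*(-44) = (-2771 + 1) + (-3*(-3) + 6)*(-44) = -2770 + (9 + 6)*(-44) = -2770 + 15*(-44) = -2770 - 660 = -3430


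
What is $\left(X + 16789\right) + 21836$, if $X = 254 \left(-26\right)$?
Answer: $32021$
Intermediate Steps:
$X = -6604$
$\left(X + 16789\right) + 21836 = \left(-6604 + 16789\right) + 21836 = 10185 + 21836 = 32021$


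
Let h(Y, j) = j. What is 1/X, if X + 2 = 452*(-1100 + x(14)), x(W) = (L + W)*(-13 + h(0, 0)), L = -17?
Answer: -1/479574 ≈ -2.0852e-6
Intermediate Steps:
x(W) = 221 - 13*W (x(W) = (-17 + W)*(-13 + 0) = (-17 + W)*(-13) = 221 - 13*W)
X = -479574 (X = -2 + 452*(-1100 + (221 - 13*14)) = -2 + 452*(-1100 + (221 - 182)) = -2 + 452*(-1100 + 39) = -2 + 452*(-1061) = -2 - 479572 = -479574)
1/X = 1/(-479574) = -1/479574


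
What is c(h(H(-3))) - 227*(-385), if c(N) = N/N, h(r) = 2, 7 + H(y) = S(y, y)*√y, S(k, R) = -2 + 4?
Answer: 87396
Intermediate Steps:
S(k, R) = 2
H(y) = -7 + 2*√y
c(N) = 1
c(h(H(-3))) - 227*(-385) = 1 - 227*(-385) = 1 - 1*(-87395) = 1 + 87395 = 87396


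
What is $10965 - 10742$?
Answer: $223$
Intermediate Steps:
$10965 - 10742 = 223$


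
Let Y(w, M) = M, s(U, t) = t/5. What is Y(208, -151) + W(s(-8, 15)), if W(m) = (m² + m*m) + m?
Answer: -130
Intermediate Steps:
s(U, t) = t/5 (s(U, t) = t*(⅕) = t/5)
W(m) = m + 2*m² (W(m) = (m² + m²) + m = 2*m² + m = m + 2*m²)
Y(208, -151) + W(s(-8, 15)) = -151 + ((⅕)*15)*(1 + 2*((⅕)*15)) = -151 + 3*(1 + 2*3) = -151 + 3*(1 + 6) = -151 + 3*7 = -151 + 21 = -130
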